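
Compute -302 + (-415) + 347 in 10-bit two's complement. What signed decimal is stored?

-370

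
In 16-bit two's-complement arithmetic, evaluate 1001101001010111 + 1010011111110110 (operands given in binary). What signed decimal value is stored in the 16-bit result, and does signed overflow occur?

1001101001010111 = -26025 (signed)
1010011111110110 = -22538 (signed)
  1001101001010111
+ 1010011111110110
= 0100001001001101  (discard carry-out 1)
Result 0100001001001101: MSB = 0 → value 16973.
Both addends are negative but the stored result is non-negative: signed overflow. The true value -26025 + (-22538) = -48563 lies outside [-32768, 32767].

16973; overflow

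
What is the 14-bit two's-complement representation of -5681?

|-5681| = 5681 = 01011000110001 in 14 bits.
Invert the bits: 10100111001110. Add 1: 10100111001111.
Check: 10100111001111 reads as 10703 − 16384 = -5681.

10100111001111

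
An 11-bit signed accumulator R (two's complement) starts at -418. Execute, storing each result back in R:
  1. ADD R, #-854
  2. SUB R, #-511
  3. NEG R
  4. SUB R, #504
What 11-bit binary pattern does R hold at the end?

Start: R = -418 = 11001011110.
R = -418 + (-854) = -1272; wraps to 776 = 01100001000
R = 776 − (-511) = 1287; wraps to -761 = 10100000111
R = −(-761) = 761 = 01011111001
R = 761 − 504 = 257 = 00100000001

00100000001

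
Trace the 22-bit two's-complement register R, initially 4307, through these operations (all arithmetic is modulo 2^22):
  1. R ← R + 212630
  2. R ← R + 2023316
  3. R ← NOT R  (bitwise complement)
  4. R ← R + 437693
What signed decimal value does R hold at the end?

Start: R = 4307 = 0000000001000011010011.
R = 4307 + 212630 = 216937 = 0000110100111101101001
R = 216937 + 2023316 = 2240253; wraps to -1954051 = 1000100010111011111101
R = NOT 1000100010111011111101 = 0111011101000100000010 = 1954050
R = 1954050 + 437693 = 2391743; wraps to -1802561 = 1001000111111010111111

-1802561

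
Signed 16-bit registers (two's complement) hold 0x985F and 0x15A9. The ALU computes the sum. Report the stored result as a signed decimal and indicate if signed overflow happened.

-20984; no overflow

0x985F = 1001100001011111 = -26529 (signed)
0x15A9 = 0001010110101001 = 5545 (signed)
  1001100001011111
+ 0001010110101001
= 1010111000001000
Result 1010111000001000: MSB = 1 → 44552 − 65536 = -20984.
Addends have opposite signs, so signed overflow cannot occur.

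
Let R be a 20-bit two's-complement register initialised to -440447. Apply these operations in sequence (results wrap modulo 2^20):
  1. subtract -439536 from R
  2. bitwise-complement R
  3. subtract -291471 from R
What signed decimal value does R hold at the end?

292381

Start: R = -440447 = 10010100011110000001.
R = -440447 − (-439536) = -911 = 11111111110001110001
R = NOT 11111111110001110001 = 00000000001110001110 = 910
R = 910 − (-291471) = 292381 = 01000111011000011101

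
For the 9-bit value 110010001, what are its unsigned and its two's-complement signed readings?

unsigned = 401, signed = -111

Unsigned: 110010001 = 401.
Signed: MSB=1 → 401 − 512 = -111.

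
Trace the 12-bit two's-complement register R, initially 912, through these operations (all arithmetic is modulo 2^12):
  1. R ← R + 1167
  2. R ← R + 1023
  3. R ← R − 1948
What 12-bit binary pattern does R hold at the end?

010010000010

Start: R = 912 = 001110010000.
R = 912 + 1167 = 2079; wraps to -2017 = 100000011111
R = -2017 + 1023 = -994 = 110000011110
R = -994 − 1948 = -2942; wraps to 1154 = 010010000010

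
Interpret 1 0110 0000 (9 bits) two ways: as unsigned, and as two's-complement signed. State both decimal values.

unsigned = 352, signed = -160

Unsigned: 101100000 = 352.
Signed: MSB=1 → 352 − 512 = -160.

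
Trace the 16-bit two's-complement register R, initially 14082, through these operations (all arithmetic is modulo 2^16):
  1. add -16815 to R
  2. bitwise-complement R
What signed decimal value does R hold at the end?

Start: R = 14082 = 0011011100000010.
R = 14082 + (-16815) = -2733 = 1111010101010011
R = NOT 1111010101010011 = 0000101010101100 = 2732

2732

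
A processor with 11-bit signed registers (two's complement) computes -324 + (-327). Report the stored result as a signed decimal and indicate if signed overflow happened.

-324 → 11010111100
-327 → 11010111001
  11010111100
+ 11010111001
= 10101110101  (discard carry-out 1)
Result 10101110101: MSB = 1 → 1397 − 2048 = -651.
Both addends are negative and so is the stored result: no signed overflow.

-651; no overflow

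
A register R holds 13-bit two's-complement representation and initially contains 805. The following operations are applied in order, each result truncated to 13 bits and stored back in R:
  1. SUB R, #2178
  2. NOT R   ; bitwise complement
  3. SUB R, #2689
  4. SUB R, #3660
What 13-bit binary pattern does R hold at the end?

Start: R = 805 = 0001100100101.
R = 805 − 2178 = -1373 = 1101010100011
R = NOT 1101010100011 = 0010101011100 = 1372
R = 1372 − 2689 = -1317 = 1101011011011
R = -1317 − 3660 = -4977; wraps to 3215 = 0110010001111

0110010001111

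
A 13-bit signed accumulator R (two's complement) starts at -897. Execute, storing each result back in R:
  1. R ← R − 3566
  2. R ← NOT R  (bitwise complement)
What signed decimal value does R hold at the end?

-3730

Start: R = -897 = 1110001111111.
R = -897 − 3566 = -4463; wraps to 3729 = 0111010010001
R = NOT 0111010010001 = 1000101101110 = -3730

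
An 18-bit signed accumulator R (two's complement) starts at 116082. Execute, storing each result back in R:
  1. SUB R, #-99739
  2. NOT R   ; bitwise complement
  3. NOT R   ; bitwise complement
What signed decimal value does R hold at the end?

-46323

Start: R = 116082 = 011100010101110010.
R = 116082 − (-99739) = 215821; wraps to -46323 = 110100101100001101
R = NOT 110100101100001101 = 001011010011110010 = 46322
R = NOT 001011010011110010 = 110100101100001101 = -46323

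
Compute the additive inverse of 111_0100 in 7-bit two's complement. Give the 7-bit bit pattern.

0001100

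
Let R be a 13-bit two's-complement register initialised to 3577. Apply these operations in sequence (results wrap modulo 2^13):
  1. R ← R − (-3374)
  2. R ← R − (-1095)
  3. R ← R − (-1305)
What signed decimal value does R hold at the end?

Start: R = 3577 = 0110111111001.
R = 3577 − (-3374) = 6951; wraps to -1241 = 1101100100111
R = -1241 − (-1095) = -146 = 1111101101110
R = -146 − (-1305) = 1159 = 0010010000111

1159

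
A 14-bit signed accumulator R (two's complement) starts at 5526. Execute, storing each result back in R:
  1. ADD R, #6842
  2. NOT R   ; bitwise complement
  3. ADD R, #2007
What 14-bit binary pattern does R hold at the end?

01011110000110

Start: R = 5526 = 01010110010110.
R = 5526 + 6842 = 12368; wraps to -4016 = 11000001010000
R = NOT 11000001010000 = 00111110101111 = 4015
R = 4015 + 2007 = 6022 = 01011110000110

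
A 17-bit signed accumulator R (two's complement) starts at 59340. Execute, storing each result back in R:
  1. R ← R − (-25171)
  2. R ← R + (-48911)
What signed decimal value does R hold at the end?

35600

Start: R = 59340 = 01110011111001100.
R = 59340 − (-25171) = 84511; wraps to -46561 = 10100101000011111
R = -46561 + (-48911) = -95472; wraps to 35600 = 01000101100010000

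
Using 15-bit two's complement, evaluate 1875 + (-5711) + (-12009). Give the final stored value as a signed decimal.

-15845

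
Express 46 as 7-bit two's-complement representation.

46 is non-negative, so write it directly in 7 bits: 0101110.

0101110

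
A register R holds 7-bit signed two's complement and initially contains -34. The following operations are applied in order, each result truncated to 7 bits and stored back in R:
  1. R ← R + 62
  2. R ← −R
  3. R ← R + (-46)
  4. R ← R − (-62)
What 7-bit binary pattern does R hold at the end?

Start: R = -34 = 1011110.
R = -34 + 62 = 28 = 0011100
R = −(28) = -28 = 1100100
R = -28 + (-46) = -74; wraps to 54 = 0110110
R = 54 − (-62) = 116; wraps to -12 = 1110100

1110100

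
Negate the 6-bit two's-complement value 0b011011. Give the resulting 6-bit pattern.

Invert: 100100. Add 1: 100101.
Check: 011011 = 27, 100101 = -27.

100101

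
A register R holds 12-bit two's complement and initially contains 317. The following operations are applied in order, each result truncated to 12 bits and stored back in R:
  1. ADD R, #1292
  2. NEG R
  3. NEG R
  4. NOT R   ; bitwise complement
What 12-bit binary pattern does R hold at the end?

100110110110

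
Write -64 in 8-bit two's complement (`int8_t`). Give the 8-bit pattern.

|-64| = 64 = 01000000 in 8 bits.
Invert the bits: 10111111. Add 1: 11000000.
Check: 11000000 reads as 192 − 256 = -64.

11000000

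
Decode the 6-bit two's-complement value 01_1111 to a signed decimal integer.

MSB is 0, so the value is non-negative: 011111 = 31.

31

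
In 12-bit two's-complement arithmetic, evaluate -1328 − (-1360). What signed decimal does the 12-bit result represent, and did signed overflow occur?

32; no overflow

-1328 → 101011010000
-1360 → 101010110000
Subtract via negate-and-add: invert 101010110000 + 1 = 010101010000 (i.e. 1360).
  101011010000
+ 010101010000
= 000000100000  (discard carry-out 1)
Result 000000100000: MSB = 0 → value 32.
Addends (after negating the subtrahend) have opposite signs, so signed overflow cannot occur.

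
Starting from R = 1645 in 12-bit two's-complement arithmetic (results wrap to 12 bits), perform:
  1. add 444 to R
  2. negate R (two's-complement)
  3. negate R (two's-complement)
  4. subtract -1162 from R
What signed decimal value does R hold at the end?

-845

Start: R = 1645 = 011001101101.
R = 1645 + 444 = 2089; wraps to -2007 = 100000101001
R = −(-2007) = 2007 = 011111010111
R = −(2007) = -2007 = 100000101001
R = -2007 − (-1162) = -845 = 110010110011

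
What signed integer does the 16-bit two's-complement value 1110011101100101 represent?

MSB is 1, so the value is negative.
Invert: 0001100010011010. Add 1: 0001100010011011 = 6299. So the value is −6299.

-6299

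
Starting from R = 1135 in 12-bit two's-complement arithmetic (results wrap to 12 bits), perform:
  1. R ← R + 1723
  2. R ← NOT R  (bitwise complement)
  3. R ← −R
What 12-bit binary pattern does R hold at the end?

Start: R = 1135 = 010001101111.
R = 1135 + 1723 = 2858; wraps to -1238 = 101100101010
R = NOT 101100101010 = 010011010101 = 1237
R = −(1237) = -1237 = 101100101011

101100101011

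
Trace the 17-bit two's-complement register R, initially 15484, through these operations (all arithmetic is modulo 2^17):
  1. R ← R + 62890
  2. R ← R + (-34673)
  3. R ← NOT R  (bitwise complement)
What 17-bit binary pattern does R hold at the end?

10101010101001010

Start: R = 15484 = 00011110001111100.
R = 15484 + 62890 = 78374; wraps to -52698 = 10011001000100110
R = -52698 + (-34673) = -87371; wraps to 43701 = 01010101010110101
R = NOT 01010101010110101 = 10101010101001010 = -43702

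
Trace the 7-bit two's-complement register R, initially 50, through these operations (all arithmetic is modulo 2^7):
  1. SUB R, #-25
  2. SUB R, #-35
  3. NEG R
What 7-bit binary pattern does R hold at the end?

Start: R = 50 = 0110010.
R = 50 − (-25) = 75; wraps to -53 = 1001011
R = -53 − (-35) = -18 = 1101110
R = −(-18) = 18 = 0010010

0010010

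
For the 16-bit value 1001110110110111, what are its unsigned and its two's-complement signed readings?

unsigned = 40375, signed = -25161

Unsigned: 1001110110110111 = 40375.
Signed: MSB=1 → 40375 − 65536 = -25161.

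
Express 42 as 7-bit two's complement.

0101010

42 is non-negative, so write it directly in 7 bits: 0101010.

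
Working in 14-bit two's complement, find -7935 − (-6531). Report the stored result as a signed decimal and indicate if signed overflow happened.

-1404; no overflow

-7935 → 10000100000001
-6531 → 10011001111101
Subtract via negate-and-add: invert 10011001111101 + 1 = 01100110000011 (i.e. 6531).
  10000100000001
+ 01100110000011
= 11101010000100
Result 11101010000100: MSB = 1 → 14980 − 16384 = -1404.
Addends (after negating the subtrahend) have opposite signs, so signed overflow cannot occur.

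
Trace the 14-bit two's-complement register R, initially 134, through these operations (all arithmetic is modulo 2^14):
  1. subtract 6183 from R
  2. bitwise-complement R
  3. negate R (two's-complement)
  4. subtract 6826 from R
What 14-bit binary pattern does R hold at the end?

Start: R = 134 = 00000010000110.
R = 134 − 6183 = -6049 = 10100001011111
R = NOT 10100001011111 = 01011110100000 = 6048
R = −(6048) = -6048 = 10100001100000
R = -6048 − 6826 = -12874; wraps to 3510 = 00110110110110

00110110110110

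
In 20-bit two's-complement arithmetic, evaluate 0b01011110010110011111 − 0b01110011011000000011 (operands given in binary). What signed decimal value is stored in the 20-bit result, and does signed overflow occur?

-86116; no overflow

0b01011110010110011111 → 01011110010110011111 = 386463 (signed)
0b01110011011000000011 → 01110011011000000011 = 472579 (signed)
Subtract via negate-and-add: invert 01110011011000000011 + 1 = 10001100100111111101 (i.e. -472579).
  01011110010110011111
+ 10001100100111111101
= 11101010111110011100
Result 11101010111110011100: MSB = 1 → 962460 − 1048576 = -86116.
Addends (after negating the subtrahend) have opposite signs, so signed overflow cannot occur.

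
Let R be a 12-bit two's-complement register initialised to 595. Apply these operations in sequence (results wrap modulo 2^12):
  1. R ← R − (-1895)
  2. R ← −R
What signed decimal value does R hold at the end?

Start: R = 595 = 001001010011.
R = 595 − (-1895) = 2490; wraps to -1606 = 100110111010
R = −(-1606) = 1606 = 011001000110

1606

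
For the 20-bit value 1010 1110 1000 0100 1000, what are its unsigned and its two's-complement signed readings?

unsigned = 714824, signed = -333752

Unsigned: 10101110100001001000 = 714824.
Signed: MSB=1 → 714824 − 1048576 = -333752.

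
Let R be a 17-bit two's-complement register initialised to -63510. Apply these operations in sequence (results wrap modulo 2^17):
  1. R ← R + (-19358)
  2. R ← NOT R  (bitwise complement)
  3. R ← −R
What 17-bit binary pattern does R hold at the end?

01011110001001101

Start: R = -63510 = 10000011111101010.
R = -63510 + (-19358) = -82868; wraps to 48204 = 01011110001001100
R = NOT 01011110001001100 = 10100001110110011 = -48205
R = −(-48205) = 48205 = 01011110001001101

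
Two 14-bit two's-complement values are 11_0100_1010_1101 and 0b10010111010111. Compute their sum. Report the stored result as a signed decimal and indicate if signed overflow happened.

6788; overflow

11_0100_1010_1101 → 11010010101101 = -2899 (signed)
0b10010111010111 → 10010111010111 = -6697 (signed)
  11010010101101
+ 10010111010111
= 01101010000100  (discard carry-out 1)
Result 01101010000100: MSB = 0 → value 6788.
Both addends are negative but the stored result is non-negative: signed overflow. The true value -2899 + (-6697) = -9596 lies outside [-8192, 8191].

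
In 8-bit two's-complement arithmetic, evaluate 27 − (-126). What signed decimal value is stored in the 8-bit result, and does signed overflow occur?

-103; overflow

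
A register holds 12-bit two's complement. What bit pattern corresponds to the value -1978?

100001000110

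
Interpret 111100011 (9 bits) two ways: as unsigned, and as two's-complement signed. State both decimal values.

Unsigned: 111100011 = 483.
Signed: MSB=1 → 483 − 512 = -29.

unsigned = 483, signed = -29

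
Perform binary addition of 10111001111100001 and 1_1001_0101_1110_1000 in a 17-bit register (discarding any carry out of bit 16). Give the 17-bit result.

  10111001111100001
+ 11001010111101000
= 10000100111001001  (discard carry-out 1)

10000100111001001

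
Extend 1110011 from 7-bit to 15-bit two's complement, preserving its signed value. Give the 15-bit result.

MSB of 1110011 is 1; replicate it into the new high bits.
11111111|1110011 → 111111111110011 (still -13).

111111111110011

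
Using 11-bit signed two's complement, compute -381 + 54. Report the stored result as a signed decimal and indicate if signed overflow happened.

-327; no overflow

-381 → 11010000011
54 → 00000110110
  11010000011
+ 00000110110
= 11010111001
Result 11010111001: MSB = 1 → 1721 − 2048 = -327.
Addends have opposite signs, so signed overflow cannot occur.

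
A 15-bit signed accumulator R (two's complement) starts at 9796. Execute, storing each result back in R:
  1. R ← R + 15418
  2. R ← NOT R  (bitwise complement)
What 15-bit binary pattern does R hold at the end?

Start: R = 9796 = 010011001000100.
R = 9796 + 15418 = 25214; wraps to -7554 = 110001001111110
R = NOT 110001001111110 = 001110110000001 = 7553

001110110000001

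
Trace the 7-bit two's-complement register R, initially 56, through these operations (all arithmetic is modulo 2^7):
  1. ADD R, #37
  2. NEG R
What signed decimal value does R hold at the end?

35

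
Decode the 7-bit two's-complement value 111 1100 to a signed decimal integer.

-4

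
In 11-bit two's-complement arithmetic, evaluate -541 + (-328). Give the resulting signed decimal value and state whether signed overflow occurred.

-541 → 10111100011
-328 → 11010111000
  10111100011
+ 11010111000
= 10010011011  (discard carry-out 1)
Result 10010011011: MSB = 1 → 1179 − 2048 = -869.
Both addends are negative and so is the stored result: no signed overflow.

-869; no overflow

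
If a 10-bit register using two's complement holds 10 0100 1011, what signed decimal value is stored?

MSB is 1, so the value is negative.
Invert: 0110110100. Add 1: 0110110101 = 437. So the value is −437.

-437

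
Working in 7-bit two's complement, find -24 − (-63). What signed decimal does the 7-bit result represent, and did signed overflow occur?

-24 → 1101000
-63 → 1000001
Subtract via negate-and-add: invert 1000001 + 1 = 0111111 (i.e. 63).
  1101000
+ 0111111
= 0100111  (discard carry-out 1)
Result 0100111: MSB = 0 → value 39.
Addends (after negating the subtrahend) have opposite signs, so signed overflow cannot occur.

39; no overflow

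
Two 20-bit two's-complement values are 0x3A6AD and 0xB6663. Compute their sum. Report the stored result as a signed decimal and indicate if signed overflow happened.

-62192; no overflow

0x3A6AD = 00111010011010101101 = 239277 (signed)
0xB6663 = 10110110011001100011 = -301469 (signed)
  00111010011010101101
+ 10110110011001100011
= 11110000110100010000
Result 11110000110100010000: MSB = 1 → 986384 − 1048576 = -62192.
Addends have opposite signs, so signed overflow cannot occur.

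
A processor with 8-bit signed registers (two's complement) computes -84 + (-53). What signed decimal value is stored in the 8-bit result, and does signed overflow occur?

119; overflow

-84 → 10101100
-53 → 11001011
  10101100
+ 11001011
= 01110111  (discard carry-out 1)
Result 01110111: MSB = 0 → value 119.
Both addends are negative but the stored result is non-negative: signed overflow. The true value -84 + (-53) = -137 lies outside [-128, 127].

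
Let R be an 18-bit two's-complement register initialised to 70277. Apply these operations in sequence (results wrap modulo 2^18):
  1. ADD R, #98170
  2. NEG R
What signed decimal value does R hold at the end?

Start: R = 70277 = 010001001010000101.
R = 70277 + 98170 = 168447; wraps to -93697 = 101001000111111111
R = −(-93697) = 93697 = 010110111000000001

93697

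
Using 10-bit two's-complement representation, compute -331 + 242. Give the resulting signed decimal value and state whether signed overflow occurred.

-331 → 1010110101
242 → 0011110010
  1010110101
+ 0011110010
= 1110100111
Result 1110100111: MSB = 1 → 935 − 1024 = -89.
Addends have opposite signs, so signed overflow cannot occur.

-89; no overflow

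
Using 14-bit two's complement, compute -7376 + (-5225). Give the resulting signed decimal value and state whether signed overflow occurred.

3783; overflow

-7376 → 10001100110000
-5225 → 10101110010111
  10001100110000
+ 10101110010111
= 00111011000111  (discard carry-out 1)
Result 00111011000111: MSB = 0 → value 3783.
Both addends are negative but the stored result is non-negative: signed overflow. The true value -7376 + (-5225) = -12601 lies outside [-8192, 8191].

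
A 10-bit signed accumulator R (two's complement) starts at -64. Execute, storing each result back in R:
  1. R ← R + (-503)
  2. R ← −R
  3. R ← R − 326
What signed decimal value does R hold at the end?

Start: R = -64 = 1111000000.
R = -64 + (-503) = -567; wraps to 457 = 0111001001
R = −(457) = -457 = 1000110111
R = -457 − 326 = -783; wraps to 241 = 0011110001

241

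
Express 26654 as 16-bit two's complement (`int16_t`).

0110100000011110

26654 is non-negative, so write it directly in 16 bits: 0110100000011110.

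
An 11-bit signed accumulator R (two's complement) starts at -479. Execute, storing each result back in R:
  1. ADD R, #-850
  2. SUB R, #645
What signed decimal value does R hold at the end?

74

Start: R = -479 = 11000100001.
R = -479 + (-850) = -1329; wraps to 719 = 01011001111
R = 719 − 645 = 74 = 00001001010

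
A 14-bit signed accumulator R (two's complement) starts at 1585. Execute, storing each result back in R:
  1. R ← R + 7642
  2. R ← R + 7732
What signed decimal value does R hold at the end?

575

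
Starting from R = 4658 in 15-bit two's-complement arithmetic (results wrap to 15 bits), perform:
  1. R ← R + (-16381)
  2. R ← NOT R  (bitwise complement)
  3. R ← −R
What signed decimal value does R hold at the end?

-11722

Start: R = 4658 = 001001000110010.
R = 4658 + (-16381) = -11723 = 101001000110101
R = NOT 101001000110101 = 010110111001010 = 11722
R = −(11722) = -11722 = 101001000110110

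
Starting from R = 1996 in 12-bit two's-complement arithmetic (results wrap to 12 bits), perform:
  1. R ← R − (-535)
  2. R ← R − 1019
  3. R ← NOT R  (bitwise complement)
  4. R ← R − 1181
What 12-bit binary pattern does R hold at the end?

Start: R = 1996 = 011111001100.
R = 1996 − (-535) = 2531; wraps to -1565 = 100111100011
R = -1565 − 1019 = -2584; wraps to 1512 = 010111101000
R = NOT 010111101000 = 101000010111 = -1513
R = -1513 − 1181 = -2694; wraps to 1402 = 010101111010

010101111010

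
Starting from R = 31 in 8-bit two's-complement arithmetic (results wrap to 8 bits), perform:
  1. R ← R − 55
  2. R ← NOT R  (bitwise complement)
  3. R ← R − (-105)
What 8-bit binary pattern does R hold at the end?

Start: R = 31 = 00011111.
R = 31 − 55 = -24 = 11101000
R = NOT 11101000 = 00010111 = 23
R = 23 − (-105) = 128; wraps to -128 = 10000000

10000000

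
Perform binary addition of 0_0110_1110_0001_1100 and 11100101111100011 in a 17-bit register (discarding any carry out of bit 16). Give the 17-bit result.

  00110111000011100
+ 11100101111100011
= 00011100111111111  (discard carry-out 1)

00011100111111111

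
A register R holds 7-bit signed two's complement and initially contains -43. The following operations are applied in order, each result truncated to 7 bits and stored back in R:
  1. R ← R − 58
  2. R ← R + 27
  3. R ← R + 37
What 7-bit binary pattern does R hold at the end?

1011011

Start: R = -43 = 1010101.
R = -43 − 58 = -101; wraps to 27 = 0011011
R = 27 + 27 = 54 = 0110110
R = 54 + 37 = 91; wraps to -37 = 1011011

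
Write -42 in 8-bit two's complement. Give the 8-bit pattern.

11010110

|-42| = 42 = 00101010 in 8 bits.
Invert the bits: 11010101. Add 1: 11010110.
Check: 11010110 reads as 214 − 256 = -42.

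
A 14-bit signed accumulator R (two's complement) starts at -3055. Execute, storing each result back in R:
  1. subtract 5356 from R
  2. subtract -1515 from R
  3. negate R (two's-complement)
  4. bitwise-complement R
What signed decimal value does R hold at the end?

Start: R = -3055 = 11010000010001.
R = -3055 − 5356 = -8411; wraps to 7973 = 01111100100101
R = 7973 − (-1515) = 9488; wraps to -6896 = 10010100010000
R = −(-6896) = 6896 = 01101011110000
R = NOT 01101011110000 = 10010100001111 = -6897

-6897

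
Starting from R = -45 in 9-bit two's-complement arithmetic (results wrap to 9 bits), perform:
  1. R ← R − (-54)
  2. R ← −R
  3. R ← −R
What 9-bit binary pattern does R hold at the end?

000001001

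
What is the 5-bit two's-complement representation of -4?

11100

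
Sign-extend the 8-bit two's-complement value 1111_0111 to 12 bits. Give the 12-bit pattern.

111111110111

MSB of 11110111 is 1; replicate it into the new high bits.
1111|11110111 → 111111110111 (still -9).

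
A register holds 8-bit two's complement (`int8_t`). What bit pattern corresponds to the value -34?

|-34| = 34 = 00100010 in 8 bits.
Invert the bits: 11011101. Add 1: 11011110.
Check: 11011110 reads as 222 − 256 = -34.

11011110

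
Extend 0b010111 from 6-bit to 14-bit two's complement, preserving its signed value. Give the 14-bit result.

00000000010111

MSB of 010111 is 0; replicate it into the new high bits.
00000000|010111 → 00000000010111 (still 23).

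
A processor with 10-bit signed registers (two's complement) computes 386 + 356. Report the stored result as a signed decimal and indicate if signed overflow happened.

-282; overflow

386 → 0110000010
356 → 0101100100
  0110000010
+ 0101100100
= 1011100110
Result 1011100110: MSB = 1 → 742 − 1024 = -282.
Both addends are non-negative but the stored result is negative: signed overflow. The true value 386 + 356 = 742 lies outside [-512, 511].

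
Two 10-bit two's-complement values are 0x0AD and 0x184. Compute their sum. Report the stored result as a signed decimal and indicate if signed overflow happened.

-463; overflow

0x0AD = 0010101101 = 173 (signed)
0x184 = 0110000100 = 388 (signed)
  0010101101
+ 0110000100
= 1000110001
Result 1000110001: MSB = 1 → 561 − 1024 = -463.
Both addends are non-negative but the stored result is negative: signed overflow. The true value 173 + 388 = 561 lies outside [-512, 511].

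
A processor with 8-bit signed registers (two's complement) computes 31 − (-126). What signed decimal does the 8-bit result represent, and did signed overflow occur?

-99; overflow

31 → 00011111
-126 → 10000010
Subtract via negate-and-add: invert 10000010 + 1 = 01111110 (i.e. 126).
  00011111
+ 01111110
= 10011101
Result 10011101: MSB = 1 → 157 − 256 = -99.
Both addends (after negating the subtrahend) are non-negative but the stored result is negative: signed overflow. The true value 31 − (-126) = 157 lies outside [-128, 127].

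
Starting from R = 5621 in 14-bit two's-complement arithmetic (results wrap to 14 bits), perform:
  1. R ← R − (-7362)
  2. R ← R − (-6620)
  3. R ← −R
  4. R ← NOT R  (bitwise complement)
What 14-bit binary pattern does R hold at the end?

Start: R = 5621 = 01010111110101.
R = 5621 − (-7362) = 12983; wraps to -3401 = 11001010110111
R = -3401 − (-6620) = 3219 = 00110010010011
R = −(3219) = -3219 = 11001101101101
R = NOT 11001101101101 = 00110010010010 = 3218

00110010010010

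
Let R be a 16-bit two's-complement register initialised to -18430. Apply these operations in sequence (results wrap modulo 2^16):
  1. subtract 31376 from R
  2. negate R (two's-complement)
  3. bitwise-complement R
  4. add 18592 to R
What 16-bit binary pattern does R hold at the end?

1000011000010001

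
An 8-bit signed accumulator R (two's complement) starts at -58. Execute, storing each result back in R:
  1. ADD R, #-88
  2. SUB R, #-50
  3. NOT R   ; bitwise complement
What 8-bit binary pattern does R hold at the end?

01011111

Start: R = -58 = 11000110.
R = -58 + (-88) = -146; wraps to 110 = 01101110
R = 110 − (-50) = 160; wraps to -96 = 10100000
R = NOT 10100000 = 01011111 = 95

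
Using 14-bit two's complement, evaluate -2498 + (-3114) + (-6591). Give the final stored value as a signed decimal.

4181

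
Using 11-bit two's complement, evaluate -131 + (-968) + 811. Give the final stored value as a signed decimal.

-288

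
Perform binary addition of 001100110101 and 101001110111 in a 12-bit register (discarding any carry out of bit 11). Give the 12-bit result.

110110101100

  001100110101
+ 101001110111
= 110110101100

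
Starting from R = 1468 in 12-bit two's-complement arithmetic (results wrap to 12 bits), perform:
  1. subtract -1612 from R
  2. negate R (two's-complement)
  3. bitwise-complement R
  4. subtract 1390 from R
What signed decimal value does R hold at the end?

Start: R = 1468 = 010110111100.
R = 1468 − (-1612) = 3080; wraps to -1016 = 110000001000
R = −(-1016) = 1016 = 001111111000
R = NOT 001111111000 = 110000000111 = -1017
R = -1017 − 1390 = -2407; wraps to 1689 = 011010011001

1689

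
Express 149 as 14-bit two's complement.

149 is non-negative, so write it directly in 14 bits: 00000010010101.

00000010010101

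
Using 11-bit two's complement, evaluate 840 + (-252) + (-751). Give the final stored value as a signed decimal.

-163

840 + (-252) = 588 (01001001100)
588 + (-751) = -163 (11101011101)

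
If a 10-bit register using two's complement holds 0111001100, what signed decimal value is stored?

460

MSB is 0, so the value is non-negative: 0111001100 = 460.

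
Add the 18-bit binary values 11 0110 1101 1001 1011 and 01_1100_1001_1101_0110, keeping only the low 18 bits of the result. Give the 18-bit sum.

  110110110110011011
+ 011100100111010110
= 010011011101110001  (discard carry-out 1)

010011011101110001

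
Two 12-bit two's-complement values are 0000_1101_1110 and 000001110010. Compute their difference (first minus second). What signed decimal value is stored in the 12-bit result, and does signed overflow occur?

0000_1101_1110 → 000011011110 = 222 (signed)
000001110010 = 114 (signed)
Subtract via negate-and-add: invert 000001110010 + 1 = 111110001110 (i.e. -114).
  000011011110
+ 111110001110
= 000001101100  (discard carry-out 1)
Result 000001101100: MSB = 0 → value 108.
Addends (after negating the subtrahend) have opposite signs, so signed overflow cannot occur.

108; no overflow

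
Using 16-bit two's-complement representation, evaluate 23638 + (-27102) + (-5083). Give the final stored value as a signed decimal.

-8547

23638 + (-27102) = -3464 (1111001001111000)
-3464 + (-5083) = -8547 (1101111010011101)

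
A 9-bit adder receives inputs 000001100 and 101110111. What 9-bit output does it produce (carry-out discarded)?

110000011

  000001100
+ 101110111
= 110000011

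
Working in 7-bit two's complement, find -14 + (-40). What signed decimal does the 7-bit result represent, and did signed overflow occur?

-54; no overflow

-14 → 1110010
-40 → 1011000
  1110010
+ 1011000
= 1001010  (discard carry-out 1)
Result 1001010: MSB = 1 → 74 − 128 = -54.
Both addends are negative and so is the stored result: no signed overflow.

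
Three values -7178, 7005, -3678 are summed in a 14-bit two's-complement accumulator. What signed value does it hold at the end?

-7178 + 7005 = -173 (11111101010011)
-173 + (-3678) = -3851 (11000011110101)

-3851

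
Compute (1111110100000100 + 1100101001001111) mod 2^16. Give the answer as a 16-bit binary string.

  1111110100000100
+ 1100101001001111
= 1100011101010011  (discard carry-out 1)

1100011101010011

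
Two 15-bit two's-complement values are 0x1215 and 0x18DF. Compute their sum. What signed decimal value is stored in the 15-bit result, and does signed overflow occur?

10996; no overflow

0x1215 = 001001000010101 = 4629 (signed)
0x18DF = 001100011011111 = 6367 (signed)
  001001000010101
+ 001100011011111
= 010101011110100
Result 010101011110100: MSB = 0 → value 10996.
Both addends are non-negative and so is the stored result: no signed overflow.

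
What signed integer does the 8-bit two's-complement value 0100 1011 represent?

MSB is 0, so the value is non-negative: 01001011 = 75.

75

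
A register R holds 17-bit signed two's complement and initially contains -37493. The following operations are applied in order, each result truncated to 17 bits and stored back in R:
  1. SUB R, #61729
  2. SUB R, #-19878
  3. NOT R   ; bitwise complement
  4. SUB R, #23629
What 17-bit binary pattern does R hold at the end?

Start: R = -37493 = 10110110110001011.
R = -37493 − 61729 = -99222; wraps to 31850 = 00111110001101010
R = 31850 − (-19878) = 51728 = 01100101000010000
R = NOT 01100101000010000 = 10011010111101111 = -51729
R = -51729 − 23629 = -75358; wraps to 55714 = 01101100110100010

01101100110100010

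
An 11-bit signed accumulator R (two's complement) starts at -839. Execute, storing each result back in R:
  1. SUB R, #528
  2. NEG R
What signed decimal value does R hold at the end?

-681

Start: R = -839 = 10010111001.
R = -839 − 528 = -1367; wraps to 681 = 01010101001
R = −(681) = -681 = 10101010111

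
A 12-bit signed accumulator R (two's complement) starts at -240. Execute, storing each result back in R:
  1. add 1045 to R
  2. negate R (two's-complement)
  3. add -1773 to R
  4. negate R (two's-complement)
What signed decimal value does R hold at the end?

-1518

Start: R = -240 = 111100010000.
R = -240 + 1045 = 805 = 001100100101
R = −(805) = -805 = 110011011011
R = -805 + (-1773) = -2578; wraps to 1518 = 010111101110
R = −(1518) = -1518 = 101000010010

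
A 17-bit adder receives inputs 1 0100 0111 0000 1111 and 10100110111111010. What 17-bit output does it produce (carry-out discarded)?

  10100011100001111
+ 10100110111111010
= 01001010100001001  (discard carry-out 1)

01001010100001001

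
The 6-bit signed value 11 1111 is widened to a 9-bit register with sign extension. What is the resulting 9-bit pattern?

111111111

MSB of 111111 is 1; replicate it into the new high bits.
111|111111 → 111111111 (still -1).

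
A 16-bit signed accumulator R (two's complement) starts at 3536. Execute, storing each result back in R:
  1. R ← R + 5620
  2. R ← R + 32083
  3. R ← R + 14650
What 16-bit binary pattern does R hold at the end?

Start: R = 3536 = 0000110111010000.
R = 3536 + 5620 = 9156 = 0010001111000100
R = 9156 + 32083 = 41239; wraps to -24297 = 1010000100010111
R = -24297 + 14650 = -9647 = 1101101001010001

1101101001010001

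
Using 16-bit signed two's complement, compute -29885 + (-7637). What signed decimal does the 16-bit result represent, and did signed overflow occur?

28014; overflow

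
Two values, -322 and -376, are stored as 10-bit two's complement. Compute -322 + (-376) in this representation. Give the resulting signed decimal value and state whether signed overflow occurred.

326; overflow

-322 → 1010111110
-376 → 1010001000
  1010111110
+ 1010001000
= 0101000110  (discard carry-out 1)
Result 0101000110: MSB = 0 → value 326.
Both addends are negative but the stored result is non-negative: signed overflow. The true value -322 + (-376) = -698 lies outside [-512, 511].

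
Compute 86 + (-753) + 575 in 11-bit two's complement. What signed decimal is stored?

-92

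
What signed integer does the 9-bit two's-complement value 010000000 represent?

MSB is 0, so the value is non-negative: 010000000 = 128.

128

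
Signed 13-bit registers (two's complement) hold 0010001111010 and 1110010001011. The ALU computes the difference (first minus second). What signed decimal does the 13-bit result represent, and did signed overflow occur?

2031; no overflow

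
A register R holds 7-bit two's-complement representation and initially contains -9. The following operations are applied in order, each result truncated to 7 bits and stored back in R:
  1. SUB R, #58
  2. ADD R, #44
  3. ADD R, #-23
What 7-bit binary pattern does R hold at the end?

Start: R = -9 = 1110111.
R = -9 − 58 = -67; wraps to 61 = 0111101
R = 61 + 44 = 105; wraps to -23 = 1101001
R = -23 + (-23) = -46 = 1010010

1010010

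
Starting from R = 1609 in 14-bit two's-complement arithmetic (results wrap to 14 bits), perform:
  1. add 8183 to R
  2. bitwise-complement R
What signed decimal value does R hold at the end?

Start: R = 1609 = 00011001001001.
R = 1609 + 8183 = 9792; wraps to -6592 = 10011001000000
R = NOT 10011001000000 = 01100110111111 = 6591

6591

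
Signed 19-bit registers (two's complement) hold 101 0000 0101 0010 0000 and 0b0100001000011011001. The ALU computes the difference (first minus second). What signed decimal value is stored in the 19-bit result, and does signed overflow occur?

101 0000 0101 0010 0000 → 1010000010100100000 = -195296 (signed)
0b0100001000011011001 → 0100001000011011001 = 135385 (signed)
Subtract via negate-and-add: invert 0100001000011011001 + 1 = 1011110111100100111 (i.e. -135385).
  1010000010100100000
+ 1011110111100100111
= 0101111010001000111  (discard carry-out 1)
Result 0101111010001000111: MSB = 0 → value 193607.
Both addends (after negating the subtrahend) are negative but the stored result is non-negative: signed overflow. The true value -195296 − 135385 = -330681 lies outside [-262144, 262143].

193607; overflow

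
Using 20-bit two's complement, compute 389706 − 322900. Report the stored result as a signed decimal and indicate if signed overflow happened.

389706 → 01011111001001001010
322900 → 01001110110101010100
Subtract via negate-and-add: invert 01001110110101010100 + 1 = 10110001001010101100 (i.e. -322900).
  01011111001001001010
+ 10110001001010101100
= 00010000010011110110  (discard carry-out 1)
Result 00010000010011110110: MSB = 0 → value 66806.
Addends (after negating the subtrahend) have opposite signs, so signed overflow cannot occur.

66806; no overflow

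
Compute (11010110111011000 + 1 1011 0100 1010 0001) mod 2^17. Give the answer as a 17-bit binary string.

10110001001111001

  11010110111011000
+ 11011010010100001
= 10110001001111001  (discard carry-out 1)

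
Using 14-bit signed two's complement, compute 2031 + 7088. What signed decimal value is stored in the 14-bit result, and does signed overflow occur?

-7265; overflow

2031 → 00011111101111
7088 → 01101110110000
  00011111101111
+ 01101110110000
= 10001110011111
Result 10001110011111: MSB = 1 → 9119 − 16384 = -7265.
Both addends are non-negative but the stored result is negative: signed overflow. The true value 2031 + 7088 = 9119 lies outside [-8192, 8191].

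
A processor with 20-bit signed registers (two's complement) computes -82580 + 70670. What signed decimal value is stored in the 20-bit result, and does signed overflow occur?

-11910; no overflow

-82580 → 11101011110101101100
70670 → 00010001010000001110
  11101011110101101100
+ 00010001010000001110
= 11111101000101111010
Result 11111101000101111010: MSB = 1 → 1036666 − 1048576 = -11910.
Addends have opposite signs, so signed overflow cannot occur.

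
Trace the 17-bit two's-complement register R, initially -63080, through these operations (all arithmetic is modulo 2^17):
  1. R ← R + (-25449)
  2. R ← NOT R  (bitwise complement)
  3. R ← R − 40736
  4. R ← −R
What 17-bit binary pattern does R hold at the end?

Start: R = -63080 = 10000100110011000.
R = -63080 + (-25449) = -88529; wraps to 42543 = 01010011000101111
R = NOT 01010011000101111 = 10101100111010000 = -42544
R = -42544 − 40736 = -83280; wraps to 47792 = 01011101010110000
R = −(47792) = -47792 = 10100010101010000

10100010101010000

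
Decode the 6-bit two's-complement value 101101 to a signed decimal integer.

-19

MSB is 1, so the value is negative.
Unsigned reading: 45. Subtract 2^6 = 64: 45 − 64 = -19.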